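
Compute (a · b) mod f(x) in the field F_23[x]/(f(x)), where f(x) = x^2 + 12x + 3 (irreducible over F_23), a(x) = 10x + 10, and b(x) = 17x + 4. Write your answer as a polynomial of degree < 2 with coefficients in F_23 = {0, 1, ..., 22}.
a · b ≡ 10x + 13 (mod f(x))

Multiply in F_23[x]: a(x)·b(x) = (10x + 10)·(17x + 4) = 9x^2 + 3x + 17. This has degree ≥ 2, so divide by f(x) over F_23: 9x^2 + 3x + 17 = (9)·(x^2 + 12x + 3) + (10x + 13). Hence a·b ≡ 10x + 13 (mod f). (F_23[x]/(f) is a field with 23^2 = 529 elements since f is irreducible of degree 2.)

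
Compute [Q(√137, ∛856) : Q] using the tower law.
[Q(√137, ∛856) : Q] = 6

Let L = Q(√137, ∛856). Since Q(√137) ⊂ L and [Q(√137):Q] = 2, the tower law gives 2 | [L:Q]. Likewise Q(∛856) ⊂ L with [Q(∛856):Q] = 3 (because 856 is not a perfect cube), so 3 | [L:Q]. As gcd(2,3) = 1, [L:Q] is divisible by 6. Conversely L is generated over Q by √137 and ∛856, so [L:Q] ≤ 2·3 = 6. Therefore [Q(√137, ∛856) : Q] = 6.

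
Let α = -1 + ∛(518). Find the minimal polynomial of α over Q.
m_α(x) = x^3 + 3x^2 + 3x - 517

Set β = α + 1 = ∛(518), so β^3 = 518. Then (α + 1)^3 - 518 = 0, i.e. α is a root of g(x) = (x + 1)^3 - 518 = x^3 + 3x^2 + 3x - 517. Since g(x) = h(x + 1) where h(x) = x^3 - 518, and h is irreducible over Q (because 518 is not a perfect cube, so h has no rational root, and a monic cubic with no rational root is irreducible), g is also irreducible (irreducibility is preserved under the substitution x → x + 1). Hence m_α(x) = x^3 + 3x^2 + 3x - 517.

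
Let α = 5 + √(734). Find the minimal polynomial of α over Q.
m_α(x) = x^2 - 10x - 709

From α - 5 = √(734), squaring gives (α - 5)^2 = 734, i.e. α^2 - 10α + 25 = 734, so α^2 - 10α - 709 = 0. The discriminant of x^2 - 10x - 709 is (-10)^2 - 4·(-709) = 100 + 2836 = 2936, and 4·(734) is not a perfect square in Q since 734 is squarefree and ≠ 1. Hence x^2 - 10x - 709 is irreducible over Q and is the minimal polynomial of α.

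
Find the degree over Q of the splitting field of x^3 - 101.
[K : Q] = 6

The roots of x^3 - 101 are ∛101, ω∛101, ω^2∛101 where ω = e^(2πi/3) is a primitive cube root of unity, so K = Q(∛101, ω). Now [Q(∛101):Q] = 3 (since 101 is not a perfect cube, x^3 - 101 is irreducible) and [Q(ω):Q] = 2. Both 2 and 3 divide [K:Q], and [K:Q] ≤ 3·2 = 6, so [K:Q] = 6. (Equivalently: Q(∛101) ⊂ R but ω ∉ R, so [K : Q(∛101)] = 2.)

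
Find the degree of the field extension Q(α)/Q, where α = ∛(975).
[Q(α):Q] = 3

The minimal polynomial of α is x^3 - 975, irreducible over Q since 975 is not a perfect cube (so x^3 - 975 has no rational root). Hence [Q(α):Q] = deg(m_α) = 3.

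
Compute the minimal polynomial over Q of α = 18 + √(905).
m_α(x) = x^2 - 36x - 581

From α - 18 = √(905), squaring gives (α - 18)^2 = 905, i.e. α^2 - 36α + 324 = 905, so α^2 - 36α - 581 = 0. The discriminant of x^2 - 36x - 581 is (-36)^2 - 4·(-581) = 1296 + 2324 = 3620, and 4·(905) is not a perfect square in Q since 905 is squarefree and ≠ 1. Hence x^2 - 36x - 581 is irreducible over Q and is the minimal polynomial of α.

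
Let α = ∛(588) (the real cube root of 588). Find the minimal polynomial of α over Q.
m_α(x) = x^3 - 588

α satisfies α^3 = 588, so x^3 - 588 annihilates α. By the rational root test, a rational root p/q (in lowest terms) of x^3 - 588 would satisfy p^3 = 588 q^3, forcing q = 1 and p^3 = 588; but 588 is not a perfect cube, contradiction. A monic cubic over Q with no rational root is irreducible (any nontrivial factorization would include a linear factor). Hence x^3 - 588 is the minimal polynomial of α, and in particular [Q(α):Q] = 3.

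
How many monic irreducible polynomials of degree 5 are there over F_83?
There are 787808112 monic irreducible polynomials of degree 5 over F_83

Each element of F_{83^5} that lies in no proper subfield is a root of exactly one monic irreducible of degree 5 over F_83, and each such polynomial has 5 distinct roots in F_{83^5}. By Möbius inversion the count is N_83(5) = (1/5) Σ_{d|5} μ(5/d) · 83^d = (1/5)(μ(5)·83^1 + μ(1)·83^5) = 3939040560/5 = 787808112.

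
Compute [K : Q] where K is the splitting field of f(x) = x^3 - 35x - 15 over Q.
[K : Q] = 6

By the rational root test, any rational root of the monic integer polynomial f(x) = x^3 - 35x - 15 must be an integer dividing the constant term -15, i.e. one of ±{1, 3, 5, 15}. Evaluating: f(1) = -49, f(-1) = 19, f(3) = -93, f(-3) = 63, f(5) = -65, f(-5) = 35, f(15) = 2835, f(-15) = -2865; none is 0, so f has no rational root and is therefore irreducible over Q (a cubic with no linear factor over a field is irreducible). For an irreducible cubic, the Galois group is A_3 or S_3 according as the discriminant disc(f) = -4a^3 - 27b^2 = -4·(-35)^3 - 27·(-15)^2 = 165425 is or is not a square in Q. Here disc(f) = 165425 is not a perfect square in Q, so the Galois group of f over Q is not contained in A_3 and must be all of S_3. The splitting field has degree |S_3| = 6 over Q, so [K : Q] = 6.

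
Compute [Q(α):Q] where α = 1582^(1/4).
[Q(α):Q] = 4

α is a root of x^4 - 1582. By Eisenstein's criterion at the prime p = 2 (which divides the constant term 1582 but p^2 = 4 does not, since 1582 is squarefree), x^4 - 1582 is irreducible over Q. Hence [Q(α):Q] = 4.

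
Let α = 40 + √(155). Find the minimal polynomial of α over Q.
m_α(x) = x^2 - 80x + 1445

From α - 40 = √(155), squaring gives (α - 40)^2 = 155, i.e. α^2 - 80α + 1600 = 155, so α^2 - 80α + 1445 = 0. The discriminant of x^2 - 80x + 1445 is (-80)^2 - 4·(1445) = 6400 - 5780 = 620, and 4·(155) is not a perfect square in Q since 155 is squarefree and ≠ 1. Hence x^2 - 80x + 1445 is irreducible over Q and is the minimal polynomial of α.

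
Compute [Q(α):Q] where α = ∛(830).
[Q(α):Q] = 3

The minimal polynomial of α is x^3 - 830, irreducible over Q since 830 is not a perfect cube (so x^3 - 830 has no rational root). Hence [Q(α):Q] = deg(m_α) = 3.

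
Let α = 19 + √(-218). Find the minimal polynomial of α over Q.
m_α(x) = x^2 - 38x + 579

From α - 19 = √(-218), squaring gives (α - 19)^2 = -218, i.e. α^2 - 38α + 361 = -218, so α^2 - 38α + 579 = 0. The discriminant of x^2 - 38x + 579 is (-38)^2 - 4·(579) = 1444 - 2316 = -872, and 4·(-218) is not a perfect square in Q since -218 is squarefree and ≠ 1. Hence x^2 - 38x + 579 is irreducible over Q and is the minimal polynomial of α.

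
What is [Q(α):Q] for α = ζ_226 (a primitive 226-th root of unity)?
[Q(α):Q] = 112

The minimal polynomial of ζ_226 over Q is the 226-th cyclotomic polynomial Φ_226(x), which is irreducible over Q and has degree φ(226) = 112. Hence [Q(α):Q] = φ(226) = 112.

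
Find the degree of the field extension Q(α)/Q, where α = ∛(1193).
[Q(α):Q] = 3

The minimal polynomial of α is x^3 - 1193, irreducible over Q since 1193 is not a perfect cube (so x^3 - 1193 has no rational root). Hence [Q(α):Q] = deg(m_α) = 3.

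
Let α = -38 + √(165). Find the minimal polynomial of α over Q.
m_α(x) = x^2 + 76x + 1279

From α + 38 = √(165), squaring gives (α + 38)^2 = 165, i.e. α^2 + 76α + 1444 = 165, so α^2 + 76α + 1279 = 0. The discriminant of x^2 + 76x + 1279 is (76)^2 - 4·(1279) = 5776 - 5116 = 660, and 4·(165) is not a perfect square in Q since 165 is squarefree and ≠ 1. Hence x^2 + 76x + 1279 is irreducible over Q and is the minimal polynomial of α.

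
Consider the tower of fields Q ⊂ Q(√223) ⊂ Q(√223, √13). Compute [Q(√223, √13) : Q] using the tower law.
[Q(√223, √13) : Q] = 4

[Q(√223):Q] = 2 (min poly x^2 - 223, irreducible since 223 is squarefree > 1). For the top step, suppose √13 ∈ Q(√223), say √13 = c + d√223 with c, d ∈ Q. Squaring: 13 = c^2 + 223d^2 + 2cd√223. Since √223 ∉ Q this forces 2cd = 0. If d = 0 then √13 = c ∈ Q, contradicting 13 squarefree > 1. If c = 0 then 13 = 223d^2, so 223·13 = (223d)^2 is a perfect square in Q — but 223·13 = 2899 is not a perfect square (since 223 and 13 are distinct squarefree integers). Contradiction. Hence √13 ∉ Q(√223), so x^2 - 13 stays irreducible over Q(√223) and [Q(√223, √13) : Q(√223)] = 2. By the tower law, [Q(√223, √13) : Q] = 2 · 2 = 4.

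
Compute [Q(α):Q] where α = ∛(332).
[Q(α):Q] = 3

The minimal polynomial of α is x^3 - 332, irreducible over Q since 332 is not a perfect cube (so x^3 - 332 has no rational root). Hence [Q(α):Q] = deg(m_α) = 3.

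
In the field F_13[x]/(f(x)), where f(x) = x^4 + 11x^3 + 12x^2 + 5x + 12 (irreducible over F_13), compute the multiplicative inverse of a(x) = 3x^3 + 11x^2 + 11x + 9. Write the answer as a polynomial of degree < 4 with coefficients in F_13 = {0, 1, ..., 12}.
a(x)^(-1) ≡ 3x^3 + 5x^2 + 3x + 4 (mod f(x))

Since f is irreducible over F_13, F_13[x]/(f) is a field and a(x) ≠ 0 has an inverse. Apply the extended Euclidean algorithm to f(x) and a(x) in F_13[x]: f(x) = (9x + 1)·a(x) + (6x^2 + 4x + 3);  a(x) = (7x + 8)·(6x^2 + 4x + 3) + (10x + 11);  (6x^2 + 4x + 3) = (11x)·(10x + 11) + (3). The last nonzero remainder is the constant 3 = gcd(f, a) in F_13. Back-substituting through the division chain expresses 3 = s(x)·a(x) + t(x)·f(x) with s(x) ≡ 9x^3 + 2x^2 + 9x + 12 (mod f), so (9x^3 + 2x^2 + 9x + 12)·a(x) ≡ 3 (mod f). Multiplying by 3^(-1) ≡ 9 in F_13 gives a(x)^(-1) ≡ 9·(9x^3 + 2x^2 + 9x + 12) ≡ 3x^3 + 5x^2 + 3x + 4 (mod f). Check: (3x^3 + 11x^2 + 11x + 9)·(3x^3 + 5x^2 + 3x + 4) = 9x^6 + 9x^5 + 6x^4 + 10x^3 + 5x^2 + 6x + 10 ≡ 1 (mod x^4 + 11x^3 + 12x^2 + 5x + 12).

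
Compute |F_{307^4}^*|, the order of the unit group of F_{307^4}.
|F_{307^4}^*| = 8882874000

F_{307^4} has 307^4 = 8882874001 elements; its multiplicative group consists of all nonzero elements, so |F_{307^4}^*| = 8882874001 - 1 = 8882874000. (It is cyclic since any finite subgroup of the multiplicative group of a field is cyclic.)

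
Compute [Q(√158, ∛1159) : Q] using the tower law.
[Q(√158, ∛1159) : Q] = 6

Let L = Q(√158, ∛1159). Since Q(√158) ⊂ L and [Q(√158):Q] = 2, the tower law gives 2 | [L:Q]. Likewise Q(∛1159) ⊂ L with [Q(∛1159):Q] = 3 (because 1159 is not a perfect cube), so 3 | [L:Q]. As gcd(2,3) = 1, [L:Q] is divisible by 6. Conversely L is generated over Q by √158 and ∛1159, so [L:Q] ≤ 2·3 = 6. Therefore [Q(√158, ∛1159) : Q] = 6.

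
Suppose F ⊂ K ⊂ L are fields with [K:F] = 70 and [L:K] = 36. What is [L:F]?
[L:F] = 2520

The tower law says that for any tower of field extensions F ⊂ K ⊂ L with finite degrees, [L:F] = [L:K] · [K:F]. Here this gives [L:F] = 36 · 70 = 2520.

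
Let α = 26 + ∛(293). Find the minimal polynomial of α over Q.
m_α(x) = x^3 - 78x^2 + 2028x - 17869

Set β = α - 26 = ∛(293), so β^3 = 293. Then (α - 26)^3 - 293 = 0, i.e. α is a root of g(x) = (x - 26)^3 - 293 = x^3 - 78x^2 + 2028x - 17869. Since g(x) = h(x - 26) where h(x) = x^3 - 293, and h is irreducible over Q (because 293 is not a perfect cube, so h has no rational root, and a monic cubic with no rational root is irreducible), g is also irreducible (irreducibility is preserved under the substitution x → x - 26). Hence m_α(x) = x^3 - 78x^2 + 2028x - 17869.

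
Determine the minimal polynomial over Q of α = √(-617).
m_α(x) = x^2 + 617

α satisfies α^2 + 617 = 0, so x^2 + 617 annihilates α. Since d = -617 is squarefree and ≠ 1, it is not a perfect square in Q, so x^2 + 617 has no rational root and is therefore irreducible over Q (a degree-2 polynomial over a field is irreducible iff it has no root). Hence m_α(x) = x^2 + 617.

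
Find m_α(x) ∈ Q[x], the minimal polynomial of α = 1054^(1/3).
m_α(x) = x^3 - 1054

α satisfies α^3 = 1054, so x^3 - 1054 annihilates α. By the rational root test, a rational root p/q (in lowest terms) of x^3 - 1054 would satisfy p^3 = 1054 q^3, forcing q = 1 and p^3 = 1054; but 1054 is not a perfect cube, contradiction. A monic cubic over Q with no rational root is irreducible (any nontrivial factorization would include a linear factor). Hence x^3 - 1054 is the minimal polynomial of α, and in particular [Q(α):Q] = 3.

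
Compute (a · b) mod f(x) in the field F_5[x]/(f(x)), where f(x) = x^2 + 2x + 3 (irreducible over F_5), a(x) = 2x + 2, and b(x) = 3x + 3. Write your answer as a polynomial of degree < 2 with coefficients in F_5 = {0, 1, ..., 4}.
a · b ≡ 3 (mod f(x))

Multiply in F_5[x]: a(x)·b(x) = (2x + 2)·(3x + 3) = x^2 + 2x + 1. This has degree ≥ 2, so divide by f(x) over F_5: x^2 + 2x + 1 = (1)·(x^2 + 2x + 3) + (3). Hence a·b ≡ 3 (mod f). (F_5[x]/(f) is a field with 5^2 = 25 elements since f is irreducible of degree 2.)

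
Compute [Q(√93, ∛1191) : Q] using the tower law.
[Q(√93, ∛1191) : Q] = 6

Let L = Q(√93, ∛1191). Since Q(√93) ⊂ L and [Q(√93):Q] = 2, the tower law gives 2 | [L:Q]. Likewise Q(∛1191) ⊂ L with [Q(∛1191):Q] = 3 (because 1191 is not a perfect cube), so 3 | [L:Q]. As gcd(2,3) = 1, [L:Q] is divisible by 6. Conversely L is generated over Q by √93 and ∛1191, so [L:Q] ≤ 2·3 = 6. Therefore [Q(√93, ∛1191) : Q] = 6.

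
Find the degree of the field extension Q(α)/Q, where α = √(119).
[Q(α):Q] = 2

[Q(α):Q] equals the degree of the minimal polynomial of α. Here α^2 = 119 and x^2 - 119 is irreducible (d = 119 is squarefree, ≠ 1, hence not a square), so deg(m_α) = 2. Thus [Q(α):Q] = 2.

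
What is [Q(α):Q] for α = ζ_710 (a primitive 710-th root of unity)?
[Q(α):Q] = 280

The minimal polynomial of ζ_710 over Q is the 710-th cyclotomic polynomial Φ_710(x), which is irreducible over Q and has degree φ(710) = 280. Hence [Q(α):Q] = φ(710) = 280.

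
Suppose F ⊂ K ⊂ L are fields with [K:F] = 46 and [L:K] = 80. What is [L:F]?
[L:F] = 3680

The tower law says that for any tower of field extensions F ⊂ K ⊂ L with finite degrees, [L:F] = [L:K] · [K:F]. Here this gives [L:F] = 80 · 46 = 3680.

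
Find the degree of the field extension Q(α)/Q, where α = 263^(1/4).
[Q(α):Q] = 4

α is a root of x^4 - 263. By Eisenstein's criterion at the prime p = 263 (which divides the constant term 263 but p^2 = 69169 does not, since 263 is squarefree), x^4 - 263 is irreducible over Q. Hence [Q(α):Q] = 4.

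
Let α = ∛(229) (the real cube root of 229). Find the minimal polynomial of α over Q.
m_α(x) = x^3 - 229

α satisfies α^3 = 229, so x^3 - 229 annihilates α. By the rational root test, a rational root p/q (in lowest terms) of x^3 - 229 would satisfy p^3 = 229 q^3, forcing q = 1 and p^3 = 229; but 229 is not a perfect cube, contradiction. A monic cubic over Q with no rational root is irreducible (any nontrivial factorization would include a linear factor). Hence x^3 - 229 is the minimal polynomial of α, and in particular [Q(α):Q] = 3.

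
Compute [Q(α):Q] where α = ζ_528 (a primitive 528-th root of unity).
[Q(α):Q] = 160

The minimal polynomial of ζ_528 over Q is the 528-th cyclotomic polynomial Φ_528(x), which is irreducible over Q and has degree φ(528) = 160. Hence [Q(α):Q] = φ(528) = 160.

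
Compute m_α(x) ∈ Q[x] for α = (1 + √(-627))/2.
m_α(x) = x^2 - x + 157

From 2α - 1 = √(-627), squaring gives (2α - 1)^2 = -627, i.e. 4α^2 - 4α + 1 = -627, so α^2 - α + (1 + 627)/4 = 0. Since -627 ≡ 1 (mod 4), (1 + 627)/4 = 157 ∈ Z. The polynomial x^2 - x + 157 has discriminant 1 - 4·(157) = -627, which is not a perfect square in Q (d = -627 is squarefree and ≠ 1), so x^2 - x + 157 is irreducible over Q. It is the minimal polynomial of α.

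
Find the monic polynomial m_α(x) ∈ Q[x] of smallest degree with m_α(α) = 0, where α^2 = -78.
m_α(x) = x^2 + 78

α satisfies α^2 + 78 = 0, so x^2 + 78 annihilates α. Since d = -78 is squarefree and ≠ 1, it is not a perfect square in Q, so x^2 + 78 has no rational root and is therefore irreducible over Q (a degree-2 polynomial over a field is irreducible iff it has no root). Hence m_α(x) = x^2 + 78.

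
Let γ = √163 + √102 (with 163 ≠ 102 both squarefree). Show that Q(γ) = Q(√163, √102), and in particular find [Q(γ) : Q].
[Q(γ) : Q] = 4 (equivalently, Q(γ) = Q(√163, √102))

Obviously Q(γ) ⊆ Q(√163, √102), and [Q(√163, √102):Q] = 4 (since 163, 102 are distinct squarefree integers > 1 with 16626 not a perfect square). To show equality we compute the minimal polynomial of γ. From γ = √163 + √102: γ^2 = 163 + 2√(16626) + 102 = 265 + 2√(16626), so γ^2 - 265 = 2√(16626); squaring, (γ^2 - 265)^2 = 4·16626, i.e. γ^4 - 530γ^2 + 70225 - 66504 = 0, i.e. γ^4 - 530γ^2 + 3721 = 0. So γ is a root of x^4 - 530x^2 + 3721. This polynomial is irreducible over Q: it has no rational root (each ±√163 ± √102 is irrational), and any factorization into two quadratics over Q would force √(16626) ∈ Q (pairing opposite roots) or √163, √102 ∈ Q (other pairings), all impossible. Hence [Q(γ):Q] = 4 = [Q(√163, √102):Q], so Q(γ) = Q(√163, √102).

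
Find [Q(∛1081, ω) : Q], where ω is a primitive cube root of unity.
[Q(∛1081, ω) : Q] = 6

[Q(∛1081):Q] = 3 (min poly x^3 - 1081, irreducible since 1081 is not a perfect cube). [Q(ω):Q] = 2 (min poly x^2 + x + 1). Since Q(∛1081) ⊂ R and ω ∉ R, we have ω ∉ Q(∛1081), so x^2 + x + 1 remains irreducible over Q(∛1081) and [Q(∛1081, ω) : Q(∛1081)] = 2. By the tower law, [Q(∛1081, ω) : Q] = 3 · 2 = 6. (In fact Q(∛1081, ω) is the splitting field of x^3 - 1081 over Q.)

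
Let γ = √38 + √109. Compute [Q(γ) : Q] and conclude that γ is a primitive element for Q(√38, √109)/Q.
[Q(γ) : Q] = 4 (equivalently, Q(γ) = Q(√38, √109))

Obviously Q(γ) ⊆ Q(√38, √109), and [Q(√38, √109):Q] = 4 (since 38, 109 are distinct squarefree integers > 1 with 4142 not a perfect square). To show equality we compute the minimal polynomial of γ. From γ = √38 + √109: γ^2 = 38 + 2√(4142) + 109 = 147 + 2√(4142), so γ^2 - 147 = 2√(4142); squaring, (γ^2 - 147)^2 = 4·4142, i.e. γ^4 - 294γ^2 + 21609 - 16568 = 0, i.e. γ^4 - 294γ^2 + 5041 = 0. So γ is a root of x^4 - 294x^2 + 5041. This polynomial is irreducible over Q: it has no rational root (each ±√38 ± √109 is irrational), and any factorization into two quadratics over Q would force √(4142) ∈ Q (pairing opposite roots) or √38, √109 ∈ Q (other pairings), all impossible. Hence [Q(γ):Q] = 4 = [Q(√38, √109):Q], so Q(γ) = Q(√38, √109).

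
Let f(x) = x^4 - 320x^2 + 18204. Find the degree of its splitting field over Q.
[K : Q] = 4

Solving the quadratic in x^2: x^2 = (320 ± √(320^2 - 4·18204))/2 = (320 ± √29584)/2 = (320 ± 172)/2, giving x^2 = 246 or x^2 = 74. So f(x) = (x^2 - 246)(x^2 - 74) and the roots of f are ±√246, ±√74. Hence the splitting field is K = Q(√246, √74). Since 246 and 74 are distinct squarefree integers > 1, their product 18204 is not a perfect square, so √74 ∉ Q(√246). By the tower law [K:Q] = [Q(√246,√74):Q(√246)] · [Q(√246):Q] = 2 · 2 = 4.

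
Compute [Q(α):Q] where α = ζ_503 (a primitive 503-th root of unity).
[Q(α):Q] = 502

The minimal polynomial of ζ_503 over Q is the 503-th cyclotomic polynomial Φ_503(x), which is irreducible over Q and has degree φ(503) = 502. Hence [Q(α):Q] = φ(503) = 502.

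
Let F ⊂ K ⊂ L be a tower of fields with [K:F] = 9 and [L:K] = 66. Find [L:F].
[L:F] = 594

The tower law says that for any tower of field extensions F ⊂ K ⊂ L with finite degrees, [L:F] = [L:K] · [K:F]. Here this gives [L:F] = 66 · 9 = 594.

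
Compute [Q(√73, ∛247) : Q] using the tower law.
[Q(√73, ∛247) : Q] = 6

Let L = Q(√73, ∛247). Since Q(√73) ⊂ L and [Q(√73):Q] = 2, the tower law gives 2 | [L:Q]. Likewise Q(∛247) ⊂ L with [Q(∛247):Q] = 3 (because 247 is not a perfect cube), so 3 | [L:Q]. As gcd(2,3) = 1, [L:Q] is divisible by 6. Conversely L is generated over Q by √73 and ∛247, so [L:Q] ≤ 2·3 = 6. Therefore [Q(√73, ∛247) : Q] = 6.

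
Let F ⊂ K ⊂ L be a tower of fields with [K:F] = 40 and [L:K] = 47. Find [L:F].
[L:F] = 1880

The tower law says that for any tower of field extensions F ⊂ K ⊂ L with finite degrees, [L:F] = [L:K] · [K:F]. Here this gives [L:F] = 47 · 40 = 1880.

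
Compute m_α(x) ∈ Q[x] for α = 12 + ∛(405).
m_α(x) = x^3 - 36x^2 + 432x - 2133

Set β = α - 12 = ∛(405), so β^3 = 405. Then (α - 12)^3 - 405 = 0, i.e. α is a root of g(x) = (x - 12)^3 - 405 = x^3 - 36x^2 + 432x - 2133. Since g(x) = h(x - 12) where h(x) = x^3 - 405, and h is irreducible over Q (because 405 is not a perfect cube, so h has no rational root, and a monic cubic with no rational root is irreducible), g is also irreducible (irreducibility is preserved under the substitution x → x - 12). Hence m_α(x) = x^3 - 36x^2 + 432x - 2133.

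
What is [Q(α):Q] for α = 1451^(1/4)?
[Q(α):Q] = 4

α is a root of x^4 - 1451. By Eisenstein's criterion at the prime p = 1451 (which divides the constant term 1451 but p^2 = 2105401 does not, since 1451 is squarefree), x^4 - 1451 is irreducible over Q. Hence [Q(α):Q] = 4.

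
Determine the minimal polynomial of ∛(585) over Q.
m_α(x) = x^3 - 585

α satisfies α^3 = 585, so x^3 - 585 annihilates α. By the rational root test, a rational root p/q (in lowest terms) of x^3 - 585 would satisfy p^3 = 585 q^3, forcing q = 1 and p^3 = 585; but 585 is not a perfect cube, contradiction. A monic cubic over Q with no rational root is irreducible (any nontrivial factorization would include a linear factor). Hence x^3 - 585 is the minimal polynomial of α, and in particular [Q(α):Q] = 3.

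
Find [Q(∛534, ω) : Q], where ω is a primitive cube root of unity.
[Q(∛534, ω) : Q] = 6

[Q(∛534):Q] = 3 (min poly x^3 - 534, irreducible since 534 is not a perfect cube). [Q(ω):Q] = 2 (min poly x^2 + x + 1). Since Q(∛534) ⊂ R and ω ∉ R, we have ω ∉ Q(∛534), so x^2 + x + 1 remains irreducible over Q(∛534) and [Q(∛534, ω) : Q(∛534)] = 2. By the tower law, [Q(∛534, ω) : Q] = 3 · 2 = 6. (In fact Q(∛534, ω) is the splitting field of x^3 - 534 over Q.)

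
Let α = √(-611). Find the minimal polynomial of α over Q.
m_α(x) = x^2 + 611

α satisfies α^2 + 611 = 0, so x^2 + 611 annihilates α. Since d = -611 is squarefree and ≠ 1, it is not a perfect square in Q, so x^2 + 611 has no rational root and is therefore irreducible over Q (a degree-2 polynomial over a field is irreducible iff it has no root). Hence m_α(x) = x^2 + 611.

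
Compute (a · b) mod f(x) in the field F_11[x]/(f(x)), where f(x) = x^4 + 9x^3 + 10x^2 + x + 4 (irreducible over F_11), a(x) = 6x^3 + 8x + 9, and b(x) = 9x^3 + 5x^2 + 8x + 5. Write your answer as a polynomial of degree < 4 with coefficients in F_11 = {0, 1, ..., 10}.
a · b ≡ 2x^3 + 7x^2 + x + 5 (mod f(x))

Multiply in F_11[x]: a(x)·b(x) = (6x^3 + 8x + 9)·(9x^3 + 5x^2 + 8x + 5) = 10x^6 + 8x^5 + 10x^4 + 8x^3 + 10x^2 + 2x + 1. This has degree ≥ 4, so divide by f(x) over F_11: 10x^6 + 8x^5 + 10x^4 + 8x^3 + 10x^2 + 2x + 1 = (10x^2 + 6x + 10)·(x^4 + 9x^3 + 10x^2 + x + 4) + (2x^3 + 7x^2 + x + 5). Hence a·b ≡ 2x^3 + 7x^2 + x + 5 (mod f). (F_11[x]/(f) is a field with 11^4 = 14641 elements since f is irreducible of degree 4.)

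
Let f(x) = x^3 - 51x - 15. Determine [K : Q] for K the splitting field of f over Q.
[K : Q] = 6

By the rational root test, any rational root of the monic integer polynomial f(x) = x^3 - 51x - 15 must be an integer dividing the constant term -15, i.e. one of ±{1, 3, 5, 15}. Evaluating: f(1) = -65, f(-1) = 35, f(3) = -141, f(-3) = 111, f(5) = -145, f(-5) = 115, f(15) = 2595, f(-15) = -2625; none is 0, so f has no rational root and is therefore irreducible over Q (a cubic with no linear factor over a field is irreducible). For an irreducible cubic, the Galois group is A_3 or S_3 according as the discriminant disc(f) = -4a^3 - 27b^2 = -4·(-51)^3 - 27·(-15)^2 = 524529 is or is not a square in Q. Here disc(f) = 524529 is not a perfect square in Q, so the Galois group of f over Q is not contained in A_3 and must be all of S_3. The splitting field has degree |S_3| = 6 over Q, so [K : Q] = 6.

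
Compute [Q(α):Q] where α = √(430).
[Q(α):Q] = 2

[Q(α):Q] equals the degree of the minimal polynomial of α. Here α^2 = 430 and x^2 - 430 is irreducible (d = 430 is squarefree, ≠ 1, hence not a square), so deg(m_α) = 2. Thus [Q(α):Q] = 2.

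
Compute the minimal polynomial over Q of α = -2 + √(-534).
m_α(x) = x^2 + 4x + 538

From α + 2 = √(-534), squaring gives (α + 2)^2 = -534, i.e. α^2 + 4α + 4 = -534, so α^2 + 4α + 538 = 0. The discriminant of x^2 + 4x + 538 is (4)^2 - 4·(538) = 16 - 2152 = -2136, and 4·(-534) is not a perfect square in Q since -534 is squarefree and ≠ 1. Hence x^2 + 4x + 538 is irreducible over Q and is the minimal polynomial of α.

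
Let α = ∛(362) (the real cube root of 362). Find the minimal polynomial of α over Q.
m_α(x) = x^3 - 362

α satisfies α^3 = 362, so x^3 - 362 annihilates α. By the rational root test, a rational root p/q (in lowest terms) of x^3 - 362 would satisfy p^3 = 362 q^3, forcing q = 1 and p^3 = 362; but 362 is not a perfect cube, contradiction. A monic cubic over Q with no rational root is irreducible (any nontrivial factorization would include a linear factor). Hence x^3 - 362 is the minimal polynomial of α, and in particular [Q(α):Q] = 3.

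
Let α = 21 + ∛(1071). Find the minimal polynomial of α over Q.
m_α(x) = x^3 - 63x^2 + 1323x - 10332

Set β = α - 21 = ∛(1071), so β^3 = 1071. Then (α - 21)^3 - 1071 = 0, i.e. α is a root of g(x) = (x - 21)^3 - 1071 = x^3 - 63x^2 + 1323x - 10332. Since g(x) = h(x - 21) where h(x) = x^3 - 1071, and h is irreducible over Q (because 1071 is not a perfect cube, so h has no rational root, and a monic cubic with no rational root is irreducible), g is also irreducible (irreducibility is preserved under the substitution x → x - 21). Hence m_α(x) = x^3 - 63x^2 + 1323x - 10332.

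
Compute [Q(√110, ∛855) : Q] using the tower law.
[Q(√110, ∛855) : Q] = 6

Let L = Q(√110, ∛855). Since Q(√110) ⊂ L and [Q(√110):Q] = 2, the tower law gives 2 | [L:Q]. Likewise Q(∛855) ⊂ L with [Q(∛855):Q] = 3 (because 855 is not a perfect cube), so 3 | [L:Q]. As gcd(2,3) = 1, [L:Q] is divisible by 6. Conversely L is generated over Q by √110 and ∛855, so [L:Q] ≤ 2·3 = 6. Therefore [Q(√110, ∛855) : Q] = 6.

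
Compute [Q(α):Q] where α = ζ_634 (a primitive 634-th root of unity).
[Q(α):Q] = 316

The minimal polynomial of ζ_634 over Q is the 634-th cyclotomic polynomial Φ_634(x), which is irreducible over Q and has degree φ(634) = 316. Hence [Q(α):Q] = φ(634) = 316.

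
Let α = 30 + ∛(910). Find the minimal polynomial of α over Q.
m_α(x) = x^3 - 90x^2 + 2700x - 27910

Set β = α - 30 = ∛(910), so β^3 = 910. Then (α - 30)^3 - 910 = 0, i.e. α is a root of g(x) = (x - 30)^3 - 910 = x^3 - 90x^2 + 2700x - 27910. Since g(x) = h(x - 30) where h(x) = x^3 - 910, and h is irreducible over Q (because 910 is not a perfect cube, so h has no rational root, and a monic cubic with no rational root is irreducible), g is also irreducible (irreducibility is preserved under the substitution x → x - 30). Hence m_α(x) = x^3 - 90x^2 + 2700x - 27910.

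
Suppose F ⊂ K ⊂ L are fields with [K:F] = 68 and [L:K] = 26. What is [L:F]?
[L:F] = 1768

The tower law says that for any tower of field extensions F ⊂ K ⊂ L with finite degrees, [L:F] = [L:K] · [K:F]. Here this gives [L:F] = 26 · 68 = 1768.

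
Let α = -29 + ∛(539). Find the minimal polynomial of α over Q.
m_α(x) = x^3 + 87x^2 + 2523x + 23850

Set β = α + 29 = ∛(539), so β^3 = 539. Then (α + 29)^3 - 539 = 0, i.e. α is a root of g(x) = (x + 29)^3 - 539 = x^3 + 87x^2 + 2523x + 23850. Since g(x) = h(x + 29) where h(x) = x^3 - 539, and h is irreducible over Q (because 539 is not a perfect cube, so h has no rational root, and a monic cubic with no rational root is irreducible), g is also irreducible (irreducibility is preserved under the substitution x → x + 29). Hence m_α(x) = x^3 + 87x^2 + 2523x + 23850.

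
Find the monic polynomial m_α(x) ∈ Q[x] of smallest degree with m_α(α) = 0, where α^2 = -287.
m_α(x) = x^2 + 287

α satisfies α^2 + 287 = 0, so x^2 + 287 annihilates α. Since d = -287 is squarefree and ≠ 1, it is not a perfect square in Q, so x^2 + 287 has no rational root and is therefore irreducible over Q (a degree-2 polynomial over a field is irreducible iff it has no root). Hence m_α(x) = x^2 + 287.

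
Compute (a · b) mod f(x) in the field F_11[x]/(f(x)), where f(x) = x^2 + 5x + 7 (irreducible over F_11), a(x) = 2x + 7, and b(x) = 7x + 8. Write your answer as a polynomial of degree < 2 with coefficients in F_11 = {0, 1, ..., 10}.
a · b ≡ 6x + 2 (mod f(x))

Multiply in F_11[x]: a(x)·b(x) = (2x + 7)·(7x + 8) = 3x^2 + 10x + 1. This has degree ≥ 2, so divide by f(x) over F_11: 3x^2 + 10x + 1 = (3)·(x^2 + 5x + 7) + (6x + 2). Hence a·b ≡ 6x + 2 (mod f). (F_11[x]/(f) is a field with 11^2 = 121 elements since f is irreducible of degree 2.)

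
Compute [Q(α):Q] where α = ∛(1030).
[Q(α):Q] = 3

The minimal polynomial of α is x^3 - 1030, irreducible over Q since 1030 is not a perfect cube (so x^3 - 1030 has no rational root). Hence [Q(α):Q] = deg(m_α) = 3.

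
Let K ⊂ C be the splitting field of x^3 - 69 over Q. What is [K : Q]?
[K : Q] = 6

The roots of x^3 - 69 are ∛69, ω∛69, ω^2∛69 where ω = e^(2πi/3) is a primitive cube root of unity, so K = Q(∛69, ω). Now [Q(∛69):Q] = 3 (since 69 is not a perfect cube, x^3 - 69 is irreducible) and [Q(ω):Q] = 2. Both 2 and 3 divide [K:Q], and [K:Q] ≤ 3·2 = 6, so [K:Q] = 6. (Equivalently: Q(∛69) ⊂ R but ω ∉ R, so [K : Q(∛69)] = 2.)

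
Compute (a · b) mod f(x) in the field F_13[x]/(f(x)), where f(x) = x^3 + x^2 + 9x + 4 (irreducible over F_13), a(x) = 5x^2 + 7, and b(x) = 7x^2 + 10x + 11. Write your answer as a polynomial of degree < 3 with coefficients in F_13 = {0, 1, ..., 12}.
a · b ≡ 8x^2 + 3x + 4 (mod f(x))

Multiply in F_13[x]: a(x)·b(x) = (5x^2 + 7)·(7x^2 + 10x + 11) = 9x^4 + 11x^3 + 5x + 12. This has degree ≥ 3, so divide by f(x) over F_13: 9x^4 + 11x^3 + 5x + 12 = (9x + 2)·(x^3 + x^2 + 9x + 4) + (8x^2 + 3x + 4). Hence a·b ≡ 8x^2 + 3x + 4 (mod f). (F_13[x]/(f) is a field with 13^3 = 2197 elements since f is irreducible of degree 3.)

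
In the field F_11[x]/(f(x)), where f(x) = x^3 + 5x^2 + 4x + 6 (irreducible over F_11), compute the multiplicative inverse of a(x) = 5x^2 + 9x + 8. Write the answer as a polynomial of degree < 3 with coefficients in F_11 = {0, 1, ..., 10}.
a(x)^(-1) ≡ 8x^2 + 7x + 6 (mod f(x))

Since f is irreducible over F_11, F_11[x]/(f) is a field and a(x) ≠ 0 has an inverse. Apply the extended Euclidean algorithm to f(x) and a(x) in F_11[x]: f(x) = (9x + 9)·a(x) + (5x);  a(x) = (x + 4)·(5x) + (8). The last nonzero remainder is the constant 8 = gcd(f, a) in F_11. Back-substituting through the division chain expresses 8 = s(x)·a(x) + t(x)·f(x) with s(x) ≡ 9x^2 + x + 4 (mod f), so (9x^2 + x + 4)·a(x) ≡ 8 (mod f). Multiplying by 8^(-1) ≡ 7 in F_11 gives a(x)^(-1) ≡ 7·(9x^2 + x + 4) ≡ 8x^2 + 7x + 6 (mod f). Check: (5x^2 + 9x + 8)·(8x^2 + 7x + 6) = 7x^4 + 8x^3 + 3x^2 + 4 ≡ 1 (mod x^3 + 5x^2 + 4x + 6).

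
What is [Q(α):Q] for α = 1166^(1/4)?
[Q(α):Q] = 4

α is a root of x^4 - 1166. By Eisenstein's criterion at the prime p = 2 (which divides the constant term 1166 but p^2 = 4 does not, since 1166 is squarefree), x^4 - 1166 is irreducible over Q. Hence [Q(α):Q] = 4.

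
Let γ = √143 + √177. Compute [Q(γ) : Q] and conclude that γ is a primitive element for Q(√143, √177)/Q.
[Q(γ) : Q] = 4 (equivalently, Q(γ) = Q(√143, √177))

Obviously Q(γ) ⊆ Q(√143, √177), and [Q(√143, √177):Q] = 4 (since 143, 177 are distinct squarefree integers > 1 with 25311 not a perfect square). To show equality we compute the minimal polynomial of γ. From γ = √143 + √177: γ^2 = 143 + 2√(25311) + 177 = 320 + 2√(25311), so γ^2 - 320 = 2√(25311); squaring, (γ^2 - 320)^2 = 4·25311, i.e. γ^4 - 640γ^2 + 102400 - 101244 = 0, i.e. γ^4 - 640γ^2 + 1156 = 0. So γ is a root of x^4 - 640x^2 + 1156. This polynomial is irreducible over Q: it has no rational root (each ±√143 ± √177 is irrational), and any factorization into two quadratics over Q would force √(25311) ∈ Q (pairing opposite roots) or √143, √177 ∈ Q (other pairings), all impossible. Hence [Q(γ):Q] = 4 = [Q(√143, √177):Q], so Q(γ) = Q(√143, √177).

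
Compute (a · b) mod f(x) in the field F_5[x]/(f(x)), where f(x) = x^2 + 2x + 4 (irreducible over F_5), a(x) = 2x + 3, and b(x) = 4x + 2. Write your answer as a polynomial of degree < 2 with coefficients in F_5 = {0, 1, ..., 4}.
a · b ≡ 4 (mod f(x))

Multiply in F_5[x]: a(x)·b(x) = (2x + 3)·(4x + 2) = 3x^2 + x + 1. This has degree ≥ 2, so divide by f(x) over F_5: 3x^2 + x + 1 = (3)·(x^2 + 2x + 4) + (4). Hence a·b ≡ 4 (mod f). (F_5[x]/(f) is a field with 5^2 = 25 elements since f is irreducible of degree 2.)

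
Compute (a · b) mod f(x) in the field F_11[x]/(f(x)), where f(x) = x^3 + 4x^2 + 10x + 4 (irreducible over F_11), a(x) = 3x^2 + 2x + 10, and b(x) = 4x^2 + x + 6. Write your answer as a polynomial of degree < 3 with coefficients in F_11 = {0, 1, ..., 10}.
a · b ≡ 3x + 10 (mod f(x))

Multiply in F_11[x]: a(x)·b(x) = (3x^2 + 2x + 10)·(4x^2 + x + 6) = x^4 + 5x^2 + 5. This has degree ≥ 3, so divide by f(x) over F_11: x^4 + 5x^2 + 5 = (x + 7)·(x^3 + 4x^2 + 10x + 4) + (3x + 10). Hence a·b ≡ 3x + 10 (mod f). (F_11[x]/(f) is a field with 11^3 = 1331 elements since f is irreducible of degree 3.)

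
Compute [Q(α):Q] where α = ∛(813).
[Q(α):Q] = 3

The minimal polynomial of α is x^3 - 813, irreducible over Q since 813 is not a perfect cube (so x^3 - 813 has no rational root). Hence [Q(α):Q] = deg(m_α) = 3.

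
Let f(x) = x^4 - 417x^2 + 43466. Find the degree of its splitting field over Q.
[K : Q] = 4

Solving the quadratic in x^2: x^2 = (417 ± √(417^2 - 4·43466))/2 = (417 ± √25)/2 = (417 ± 5)/2, giving x^2 = 211 or x^2 = 206. So f(x) = (x^2 - 211)(x^2 - 206) and the roots of f are ±√211, ±√206. Hence the splitting field is K = Q(√211, √206). Since 211 and 206 are distinct squarefree integers > 1, their product 43466 is not a perfect square, so √206 ∉ Q(√211). By the tower law [K:Q] = [Q(√211,√206):Q(√211)] · [Q(√211):Q] = 2 · 2 = 4.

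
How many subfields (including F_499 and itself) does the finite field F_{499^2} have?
F_{499^2} has 2 subfields

The subfields of F_{p^n} are exactly the fields F_{p^d} for d | n (each is the fixed field of the unique index-d subgroup of Gal(F_{p^n}/F_p) ≅ Z/nZ). The divisors of n = 2 are {1, 2}, giving 2 subfields: F_{499^1}, F_{499^2}.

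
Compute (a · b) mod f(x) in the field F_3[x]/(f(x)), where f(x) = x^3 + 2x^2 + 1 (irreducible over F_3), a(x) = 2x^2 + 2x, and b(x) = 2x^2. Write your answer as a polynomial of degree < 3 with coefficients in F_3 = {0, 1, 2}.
a · b ≡ 2x^2 + 2x + 1 (mod f(x))

Multiply in F_3[x]: a(x)·b(x) = (2x^2 + 2x)·(2x^2) = x^4 + x^3. This has degree ≥ 3, so divide by f(x) over F_3: x^4 + x^3 = (x + 2)·(x^3 + 2x^2 + 1) + (2x^2 + 2x + 1). Hence a·b ≡ 2x^2 + 2x + 1 (mod f). (F_3[x]/(f) is a field with 3^3 = 27 elements since f is irreducible of degree 3.)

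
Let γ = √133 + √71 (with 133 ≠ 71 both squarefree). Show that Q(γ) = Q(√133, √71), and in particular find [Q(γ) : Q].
[Q(γ) : Q] = 4 (equivalently, Q(γ) = Q(√133, √71))

Obviously Q(γ) ⊆ Q(√133, √71), and [Q(√133, √71):Q] = 4 (since 133, 71 are distinct squarefree integers > 1 with 9443 not a perfect square). To show equality we compute the minimal polynomial of γ. From γ = √133 + √71: γ^2 = 133 + 2√(9443) + 71 = 204 + 2√(9443), so γ^2 - 204 = 2√(9443); squaring, (γ^2 - 204)^2 = 4·9443, i.e. γ^4 - 408γ^2 + 41616 - 37772 = 0, i.e. γ^4 - 408γ^2 + 3844 = 0. So γ is a root of x^4 - 408x^2 + 3844. This polynomial is irreducible over Q: it has no rational root (each ±√133 ± √71 is irrational), and any factorization into two quadratics over Q would force √(9443) ∈ Q (pairing opposite roots) or √133, √71 ∈ Q (other pairings), all impossible. Hence [Q(γ):Q] = 4 = [Q(√133, √71):Q], so Q(γ) = Q(√133, √71).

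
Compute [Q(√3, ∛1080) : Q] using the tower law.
[Q(√3, ∛1080) : Q] = 6

Let L = Q(√3, ∛1080). Since Q(√3) ⊂ L and [Q(√3):Q] = 2, the tower law gives 2 | [L:Q]. Likewise Q(∛1080) ⊂ L with [Q(∛1080):Q] = 3 (because 1080 is not a perfect cube), so 3 | [L:Q]. As gcd(2,3) = 1, [L:Q] is divisible by 6. Conversely L is generated over Q by √3 and ∛1080, so [L:Q] ≤ 2·3 = 6. Therefore [Q(√3, ∛1080) : Q] = 6.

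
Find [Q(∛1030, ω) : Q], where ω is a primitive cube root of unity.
[Q(∛1030, ω) : Q] = 6

[Q(∛1030):Q] = 3 (min poly x^3 - 1030, irreducible since 1030 is not a perfect cube). [Q(ω):Q] = 2 (min poly x^2 + x + 1). Since Q(∛1030) ⊂ R and ω ∉ R, we have ω ∉ Q(∛1030), so x^2 + x + 1 remains irreducible over Q(∛1030) and [Q(∛1030, ω) : Q(∛1030)] = 2. By the tower law, [Q(∛1030, ω) : Q] = 3 · 2 = 6. (In fact Q(∛1030, ω) is the splitting field of x^3 - 1030 over Q.)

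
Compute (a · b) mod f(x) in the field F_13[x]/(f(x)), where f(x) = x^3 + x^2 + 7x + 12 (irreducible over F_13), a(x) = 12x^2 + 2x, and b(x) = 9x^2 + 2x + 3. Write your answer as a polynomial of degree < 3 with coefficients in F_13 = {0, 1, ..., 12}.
a · b ≡ 4x + 12 (mod f(x))

Multiply in F_13[x]: a(x)·b(x) = (12x^2 + 2x)·(9x^2 + 2x + 3) = 4x^4 + 3x^3 + x^2 + 6x. This has degree ≥ 3, so divide by f(x) over F_13: 4x^4 + 3x^3 + x^2 + 6x = (4x + 12)·(x^3 + x^2 + 7x + 12) + (4x + 12). Hence a·b ≡ 4x + 12 (mod f). (F_13[x]/(f) is a field with 13^3 = 2197 elements since f is irreducible of degree 3.)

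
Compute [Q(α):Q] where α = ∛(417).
[Q(α):Q] = 3

The minimal polynomial of α is x^3 - 417, irreducible over Q since 417 is not a perfect cube (so x^3 - 417 has no rational root). Hence [Q(α):Q] = deg(m_α) = 3.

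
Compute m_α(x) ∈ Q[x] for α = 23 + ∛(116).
m_α(x) = x^3 - 69x^2 + 1587x - 12283

Set β = α - 23 = ∛(116), so β^3 = 116. Then (α - 23)^3 - 116 = 0, i.e. α is a root of g(x) = (x - 23)^3 - 116 = x^3 - 69x^2 + 1587x - 12283. Since g(x) = h(x - 23) where h(x) = x^3 - 116, and h is irreducible over Q (because 116 is not a perfect cube, so h has no rational root, and a monic cubic with no rational root is irreducible), g is also irreducible (irreducibility is preserved under the substitution x → x - 23). Hence m_α(x) = x^3 - 69x^2 + 1587x - 12283.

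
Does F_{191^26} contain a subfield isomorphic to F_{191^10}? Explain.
No: F_{191^10} is not a subfield of F_{191^26}

F_{p^m} embeds in F_{p^n} iff m | n. Here 10 ∤ 26 (since 26 = 2·10 + 6 with remainder 6 ≠ 0), so F_{191^10} is not a subfield of F_{191^26}. Equivalently: if it were, the tower law would give 10 = [F_{191^10}:F_191] dividing [F_{191^26}:F_191] = 26, contradiction.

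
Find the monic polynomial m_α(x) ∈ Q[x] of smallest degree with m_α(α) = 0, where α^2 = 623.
m_α(x) = x^2 - 623

α satisfies α^2 - 623 = 0, so x^2 - 623 annihilates α. Since d = 623 is squarefree and ≠ 1, it is not a perfect square in Q, so x^2 - 623 has no rational root and is therefore irreducible over Q (a degree-2 polynomial over a field is irreducible iff it has no root). Hence m_α(x) = x^2 - 623.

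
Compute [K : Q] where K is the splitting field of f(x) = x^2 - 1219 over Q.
[K : Q] = 2

f(x) = x^2 - 1219 factors as (x - √1219)(x + √1219). The splitting field is K = Q(√1219). Since 1219 is squarefree and > 1, it is not a perfect square, so x^2 - 1219 is irreducible over Q and [Q(√1219) : Q] = 2. Hence [K : Q] = 2.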